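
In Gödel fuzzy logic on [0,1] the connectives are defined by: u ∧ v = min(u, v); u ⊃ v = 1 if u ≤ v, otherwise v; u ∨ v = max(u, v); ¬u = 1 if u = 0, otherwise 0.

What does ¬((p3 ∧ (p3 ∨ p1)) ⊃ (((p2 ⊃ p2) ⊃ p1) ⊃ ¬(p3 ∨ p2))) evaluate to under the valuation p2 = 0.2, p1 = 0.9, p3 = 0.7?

(p3 ∨ p1) = max(0.7, 0.9) = 0.9
(p3 ∧ (p3 ∨ p1)) = min(0.7, 0.9) = 0.7
(p2 ⊃ p2): 0.2 ≤ 0.2, so result = 1
((p2 ⊃ p2) ⊃ p1): 1 > 0.9, so result = 0.9
(p3 ∨ p2) = max(0.7, 0.2) = 0.7
¬(p3 ∨ p2): Gödel ¬ of 0.7 = 0 (operand ≠ 0)
(((p2 ⊃ p2) ⊃ p1) ⊃ ¬(p3 ∨ p2)): 0.9 > 0, so result = 0
((p3 ∧ (p3 ∨ p1)) ⊃ (((p2 ⊃ p2) ⊃ p1) ⊃ ¬(p3 ∨ p2))): 0.7 > 0, so result = 0
¬((p3 ∧ (p3 ∨ p1)) ⊃ (((p2 ⊃ p2) ⊃ p1) ⊃ ¬(p3 ∨ p2))): Gödel ¬ of 0 = 1 (operand is 0)

1.00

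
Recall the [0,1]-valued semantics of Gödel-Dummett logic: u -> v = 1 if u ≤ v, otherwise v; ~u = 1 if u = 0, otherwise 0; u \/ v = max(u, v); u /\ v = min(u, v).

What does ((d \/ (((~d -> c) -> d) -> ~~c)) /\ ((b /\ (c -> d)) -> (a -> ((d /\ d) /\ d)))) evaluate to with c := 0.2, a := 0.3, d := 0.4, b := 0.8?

1.00

~d: Gödel ¬ of 0.4 = 0 (operand ≠ 0)
(~d -> c): 0 ≤ 0.2, so result = 1
((~d -> c) -> d): 1 > 0.4, so result = 0.4
~c: Gödel ¬ of 0.2 = 0 (operand ≠ 0)
~~c: Gödel ¬ of 0 = 1 (operand is 0)
(((~d -> c) -> d) -> ~~c): 0.4 ≤ 1, so result = 1
(d \/ (((~d -> c) -> d) -> ~~c)) = max(0.4, 1) = 1
(c -> d): 0.2 ≤ 0.4, so result = 1
(b /\ (c -> d)) = min(0.8, 1) = 0.8
(d /\ d) = min(0.4, 0.4) = 0.4
((d /\ d) /\ d) = min(0.4, 0.4) = 0.4
(a -> ((d /\ d) /\ d)): 0.3 ≤ 0.4, so result = 1
((b /\ (c -> d)) -> (a -> ((d /\ d) /\ d))): 0.8 ≤ 1, so result = 1
((d \/ (((~d -> c) -> d) -> ~~c)) /\ ((b /\ (c -> d)) -> (a -> ((d /\ d) /\ d)))) = min(1, 1) = 1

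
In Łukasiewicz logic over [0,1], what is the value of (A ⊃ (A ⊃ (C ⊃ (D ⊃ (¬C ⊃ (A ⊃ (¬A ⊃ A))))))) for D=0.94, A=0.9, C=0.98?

1.00

¬C: Łukasiewicz ¬ gives 1 − 0.98 = 0.02
¬A: Łukasiewicz ¬ gives 1 − 0.9 = 0.1
(¬A ⊃ A): min(1, 1 − 0.1 + 0.9) = 1
(A ⊃ (¬A ⊃ A)): min(1, 1 − 0.9 + 1) = 1
(¬C ⊃ (A ⊃ (¬A ⊃ A))): min(1, 1 − 0.02 + 1) = 1
(D ⊃ (¬C ⊃ (A ⊃ (¬A ⊃ A)))): min(1, 1 − 0.94 + 1) = 1
(C ⊃ (D ⊃ (¬C ⊃ (A ⊃ (¬A ⊃ A))))): min(1, 1 − 0.98 + 1) = 1
(A ⊃ (C ⊃ (D ⊃ (¬C ⊃ (A ⊃ (¬A ⊃ A)))))): min(1, 1 − 0.9 + 1) = 1
(A ⊃ (A ⊃ (C ⊃ (D ⊃ (¬C ⊃ (A ⊃ (¬A ⊃ A))))))): min(1, 1 − 0.9 + 1) = 1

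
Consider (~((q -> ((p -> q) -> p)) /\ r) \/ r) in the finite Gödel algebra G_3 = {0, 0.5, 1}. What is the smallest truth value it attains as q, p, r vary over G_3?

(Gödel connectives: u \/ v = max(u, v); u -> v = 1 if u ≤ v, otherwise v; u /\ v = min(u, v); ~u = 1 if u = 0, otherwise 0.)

The minimum is attained at q = 0, p = 0, r = 0.5:
  (p -> q): 0 ≤ 0, so result = 1
  ((p -> q) -> p): 1 > 0, so result = 0
  (q -> ((p -> q) -> p)): 0 ≤ 0, so result = 1
  ((q -> ((p -> q) -> p)) /\ r) = min(1, 0.5) = 0.5
  ~((q -> ((p -> q) -> p)) /\ r): Gödel ¬ of 0.5 = 0 (operand ≠ 0)
  (~((q -> ((p -> q) -> p)) /\ r) \/ r) = max(0, 0.5) = 0.5
Checking all 27 assignments confirms none give a value below 0.50.

0.50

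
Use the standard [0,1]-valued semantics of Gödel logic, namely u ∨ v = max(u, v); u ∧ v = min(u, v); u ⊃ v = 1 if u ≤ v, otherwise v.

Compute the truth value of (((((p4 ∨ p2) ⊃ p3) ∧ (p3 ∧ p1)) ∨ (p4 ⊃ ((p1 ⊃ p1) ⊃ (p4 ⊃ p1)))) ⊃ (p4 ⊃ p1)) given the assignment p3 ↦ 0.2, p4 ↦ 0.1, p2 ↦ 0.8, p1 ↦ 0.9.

1.00

(p4 ∨ p2) = max(0.1, 0.8) = 0.8
((p4 ∨ p2) ⊃ p3): 0.8 > 0.2, so result = 0.2
(p3 ∧ p1) = min(0.2, 0.9) = 0.2
(((p4 ∨ p2) ⊃ p3) ∧ (p3 ∧ p1)) = min(0.2, 0.2) = 0.2
(p1 ⊃ p1): 0.9 ≤ 0.9, so result = 1
(p4 ⊃ p1): 0.1 ≤ 0.9, so result = 1
((p1 ⊃ p1) ⊃ (p4 ⊃ p1)): 1 ≤ 1, so result = 1
(p4 ⊃ ((p1 ⊃ p1) ⊃ (p4 ⊃ p1))): 0.1 ≤ 1, so result = 1
((((p4 ∨ p2) ⊃ p3) ∧ (p3 ∧ p1)) ∨ (p4 ⊃ ((p1 ⊃ p1) ⊃ (p4 ⊃ p1)))) = max(0.2, 1) = 1
(p4 ⊃ p1): 0.1 ≤ 0.9, so result = 1
(((((p4 ∨ p2) ⊃ p3) ∧ (p3 ∧ p1)) ∨ (p4 ⊃ ((p1 ⊃ p1) ⊃ (p4 ⊃ p1)))) ⊃ (p4 ⊃ p1)): 1 ≤ 1, so result = 1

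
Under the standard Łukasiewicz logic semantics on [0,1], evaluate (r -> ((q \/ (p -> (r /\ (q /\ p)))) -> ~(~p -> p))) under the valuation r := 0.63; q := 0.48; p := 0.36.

(q /\ p) = min(0.48, 0.36) = 0.36
(r /\ (q /\ p)) = min(0.63, 0.36) = 0.36
(p -> (r /\ (q /\ p))): min(1, 1 − 0.36 + 0.36) = 1
(q \/ (p -> (r /\ (q /\ p)))) = max(0.48, 1) = 1
~p: Łukasiewicz ¬ gives 1 − 0.36 = 0.64
(~p -> p): min(1, 1 − 0.64 + 0.36) = 0.72
~(~p -> p): Łukasiewicz ¬ gives 1 − 0.72 = 0.28
((q \/ (p -> (r /\ (q /\ p)))) -> ~(~p -> p)): min(1, 1 − 1 + 0.28) = 0.28
(r -> ((q \/ (p -> (r /\ (q /\ p)))) -> ~(~p -> p))): min(1, 1 − 0.63 + 0.28) = 0.65

0.65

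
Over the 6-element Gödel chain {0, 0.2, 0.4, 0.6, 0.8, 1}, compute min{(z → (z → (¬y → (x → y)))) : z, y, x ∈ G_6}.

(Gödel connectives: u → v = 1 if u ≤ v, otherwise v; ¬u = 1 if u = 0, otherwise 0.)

0.00

The minimum is attained at z = 0.2, y = 0, x = 0.2:
  ¬y: Gödel ¬ of 0 = 1 (operand is 0)
  (x → y): 0.2 > 0, so result = 0
  (¬y → (x → y)): 1 > 0, so result = 0
  (z → (¬y → (x → y))): 0.2 > 0, so result = 0
  (z → (z → (¬y → (x → y)))): 0.2 > 0, so result = 0
Checking all 216 assignments confirms none give a value below 0.00.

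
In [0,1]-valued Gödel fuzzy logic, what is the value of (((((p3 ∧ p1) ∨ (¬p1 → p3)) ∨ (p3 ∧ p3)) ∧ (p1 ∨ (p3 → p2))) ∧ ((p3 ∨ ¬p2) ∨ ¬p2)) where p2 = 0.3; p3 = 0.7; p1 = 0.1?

0.30

(p3 ∧ p1) = min(0.7, 0.1) = 0.1
¬p1: Gödel ¬ of 0.1 = 0 (operand ≠ 0)
(¬p1 → p3): 0 ≤ 0.7, so result = 1
((p3 ∧ p1) ∨ (¬p1 → p3)) = max(0.1, 1) = 1
(p3 ∧ p3) = min(0.7, 0.7) = 0.7
(((p3 ∧ p1) ∨ (¬p1 → p3)) ∨ (p3 ∧ p3)) = max(1, 0.7) = 1
(p3 → p2): 0.7 > 0.3, so result = 0.3
(p1 ∨ (p3 → p2)) = max(0.1, 0.3) = 0.3
((((p3 ∧ p1) ∨ (¬p1 → p3)) ∨ (p3 ∧ p3)) ∧ (p1 ∨ (p3 → p2))) = min(1, 0.3) = 0.3
¬p2: Gödel ¬ of 0.3 = 0 (operand ≠ 0)
(p3 ∨ ¬p2) = max(0.7, 0) = 0.7
¬p2: Gödel ¬ of 0.3 = 0 (operand ≠ 0)
((p3 ∨ ¬p2) ∨ ¬p2) = max(0.7, 0) = 0.7
(((((p3 ∧ p1) ∨ (¬p1 → p3)) ∨ (p3 ∧ p3)) ∧ (p1 ∨ (p3 → p2))) ∧ ((p3 ∨ ¬p2) ∨ ¬p2)) = min(0.3, 0.7) = 0.3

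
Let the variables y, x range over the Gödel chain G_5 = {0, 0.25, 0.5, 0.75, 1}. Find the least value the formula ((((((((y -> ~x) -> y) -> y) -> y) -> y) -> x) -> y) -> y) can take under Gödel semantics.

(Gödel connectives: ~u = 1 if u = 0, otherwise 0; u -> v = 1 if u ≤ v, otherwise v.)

The minimum is attained at y = 0, x = 0:
  ~x: Gödel ¬ of 0 = 1 (operand is 0)
  (y -> ~x): 0 ≤ 1, so result = 1
  ((y -> ~x) -> y): 1 > 0, so result = 0
  (((y -> ~x) -> y) -> y): 0 ≤ 0, so result = 1
  ((((y -> ~x) -> y) -> y) -> y): 1 > 0, so result = 0
  (((((y -> ~x) -> y) -> y) -> y) -> y): 0 ≤ 0, so result = 1
  ((((((y -> ~x) -> y) -> y) -> y) -> y) -> x): 1 > 0, so result = 0
  (((((((y -> ~x) -> y) -> y) -> y) -> y) -> x) -> y): 0 ≤ 0, so result = 1
  ((((((((y -> ~x) -> y) -> y) -> y) -> y) -> x) -> y) -> y): 1 > 0, so result = 0
Checking all 25 assignments confirms none give a value below 0.00.

0.00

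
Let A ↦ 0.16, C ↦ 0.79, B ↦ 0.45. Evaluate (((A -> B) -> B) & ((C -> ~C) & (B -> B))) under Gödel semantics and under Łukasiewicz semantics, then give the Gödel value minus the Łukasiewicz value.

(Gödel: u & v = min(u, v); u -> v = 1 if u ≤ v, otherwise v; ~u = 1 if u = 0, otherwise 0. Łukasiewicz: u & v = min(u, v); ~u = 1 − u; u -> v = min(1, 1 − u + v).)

Gödel evaluation:
  (A -> B): 0.16 ≤ 0.45, so result = 1
  ((A -> B) -> B): 1 > 0.45, so result = 0.45
  ~C: Gödel ¬ of 0.79 = 0 (operand ≠ 0)
  (C -> ~C): 0.79 > 0, so result = 0
  (B -> B): 0.45 ≤ 0.45, so result = 1
  ((C -> ~C) & (B -> B)) = min(0, 1) = 0
  (((A -> B) -> B) & ((C -> ~C) & (B -> B))) = min(0.45, 0) = 0
  Gödel value = 0
Łukasiewicz evaluation:
  (A -> B): min(1, 1 − 0.16 + 0.45) = 1
  ((A -> B) -> B): min(1, 1 − 1 + 0.45) = 0.45
  ~C: Łukasiewicz ¬ gives 1 − 0.79 = 0.21
  (C -> ~C): min(1, 1 − 0.79 + 0.21) = 0.42
  (B -> B): min(1, 1 − 0.45 + 0.45) = 1
  ((C -> ~C) & (B -> B)) = min(0.42, 1) = 0.42
  (((A -> B) -> B) & ((C -> ~C) & (B -> B))) = min(0.45, 0.42) = 0.42
  Łukasiewicz value = 0.42
Difference: 0 − 0.42 = -0.42

-0.42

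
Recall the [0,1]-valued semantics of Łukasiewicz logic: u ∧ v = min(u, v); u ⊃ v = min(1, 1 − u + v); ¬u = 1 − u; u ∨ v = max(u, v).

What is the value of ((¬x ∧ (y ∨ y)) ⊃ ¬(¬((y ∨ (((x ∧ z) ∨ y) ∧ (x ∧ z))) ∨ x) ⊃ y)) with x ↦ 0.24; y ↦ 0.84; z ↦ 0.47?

¬x: Łukasiewicz ¬ gives 1 − 0.24 = 0.76
(y ∨ y) = max(0.84, 0.84) = 0.84
(¬x ∧ (y ∨ y)) = min(0.76, 0.84) = 0.76
(x ∧ z) = min(0.24, 0.47) = 0.24
((x ∧ z) ∨ y) = max(0.24, 0.84) = 0.84
(x ∧ z) = min(0.24, 0.47) = 0.24
(((x ∧ z) ∨ y) ∧ (x ∧ z)) = min(0.84, 0.24) = 0.24
(y ∨ (((x ∧ z) ∨ y) ∧ (x ∧ z))) = max(0.84, 0.24) = 0.84
((y ∨ (((x ∧ z) ∨ y) ∧ (x ∧ z))) ∨ x) = max(0.84, 0.24) = 0.84
¬((y ∨ (((x ∧ z) ∨ y) ∧ (x ∧ z))) ∨ x): Łukasiewicz ¬ gives 1 − 0.84 = 0.16
(¬((y ∨ (((x ∧ z) ∨ y) ∧ (x ∧ z))) ∨ x) ⊃ y): min(1, 1 − 0.16 + 0.84) = 1
¬(¬((y ∨ (((x ∧ z) ∨ y) ∧ (x ∧ z))) ∨ x) ⊃ y): Łukasiewicz ¬ gives 1 − 1 = 0
((¬x ∧ (y ∨ y)) ⊃ ¬(¬((y ∨ (((x ∧ z) ∨ y) ∧ (x ∧ z))) ∨ x) ⊃ y)): min(1, 1 − 0.76 + 0) = 0.24

0.24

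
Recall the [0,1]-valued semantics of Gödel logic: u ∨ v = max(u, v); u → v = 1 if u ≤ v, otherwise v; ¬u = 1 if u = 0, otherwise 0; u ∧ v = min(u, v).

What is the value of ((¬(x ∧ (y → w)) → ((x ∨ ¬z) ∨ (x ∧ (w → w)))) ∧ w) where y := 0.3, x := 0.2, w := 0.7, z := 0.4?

(y → w): 0.3 ≤ 0.7, so result = 1
(x ∧ (y → w)) = min(0.2, 1) = 0.2
¬(x ∧ (y → w)): Gödel ¬ of 0.2 = 0 (operand ≠ 0)
¬z: Gödel ¬ of 0.4 = 0 (operand ≠ 0)
(x ∨ ¬z) = max(0.2, 0) = 0.2
(w → w): 0.7 ≤ 0.7, so result = 1
(x ∧ (w → w)) = min(0.2, 1) = 0.2
((x ∨ ¬z) ∨ (x ∧ (w → w))) = max(0.2, 0.2) = 0.2
(¬(x ∧ (y → w)) → ((x ∨ ¬z) ∨ (x ∧ (w → w)))): 0 ≤ 0.2, so result = 1
((¬(x ∧ (y → w)) → ((x ∨ ¬z) ∨ (x ∧ (w → w)))) ∧ w) = min(1, 0.7) = 0.7

0.70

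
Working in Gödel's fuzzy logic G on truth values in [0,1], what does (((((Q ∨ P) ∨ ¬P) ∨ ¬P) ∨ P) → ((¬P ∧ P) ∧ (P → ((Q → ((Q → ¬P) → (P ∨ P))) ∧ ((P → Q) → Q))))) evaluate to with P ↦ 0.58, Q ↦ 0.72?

0.00

(Q ∨ P) = max(0.72, 0.58) = 0.72
¬P: Gödel ¬ of 0.58 = 0 (operand ≠ 0)
((Q ∨ P) ∨ ¬P) = max(0.72, 0) = 0.72
¬P: Gödel ¬ of 0.58 = 0 (operand ≠ 0)
(((Q ∨ P) ∨ ¬P) ∨ ¬P) = max(0.72, 0) = 0.72
((((Q ∨ P) ∨ ¬P) ∨ ¬P) ∨ P) = max(0.72, 0.58) = 0.72
¬P: Gödel ¬ of 0.58 = 0 (operand ≠ 0)
(¬P ∧ P) = min(0, 0.58) = 0
¬P: Gödel ¬ of 0.58 = 0 (operand ≠ 0)
(Q → ¬P): 0.72 > 0, so result = 0
(P ∨ P) = max(0.58, 0.58) = 0.58
((Q → ¬P) → (P ∨ P)): 0 ≤ 0.58, so result = 1
(Q → ((Q → ¬P) → (P ∨ P))): 0.72 ≤ 1, so result = 1
(P → Q): 0.58 ≤ 0.72, so result = 1
((P → Q) → Q): 1 > 0.72, so result = 0.72
((Q → ((Q → ¬P) → (P ∨ P))) ∧ ((P → Q) → Q)) = min(1, 0.72) = 0.72
(P → ((Q → ((Q → ¬P) → (P ∨ P))) ∧ ((P → Q) → Q))): 0.58 ≤ 0.72, so result = 1
((¬P ∧ P) ∧ (P → ((Q → ((Q → ¬P) → (P ∨ P))) ∧ ((P → Q) → Q)))) = min(0, 1) = 0
(((((Q ∨ P) ∨ ¬P) ∨ ¬P) ∨ P) → ((¬P ∧ P) ∧ (P → ((Q → ((Q → ¬P) → (P ∨ P))) ∧ ((P → Q) → Q))))): 0.72 > 0, so result = 0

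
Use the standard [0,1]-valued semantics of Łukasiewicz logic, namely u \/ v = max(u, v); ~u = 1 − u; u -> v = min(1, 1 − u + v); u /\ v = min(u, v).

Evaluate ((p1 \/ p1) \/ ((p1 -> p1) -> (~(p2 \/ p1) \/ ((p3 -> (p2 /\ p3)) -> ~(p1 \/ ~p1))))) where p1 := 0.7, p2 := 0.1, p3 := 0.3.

0.70

(p1 \/ p1) = max(0.7, 0.7) = 0.7
(p1 -> p1): min(1, 1 − 0.7 + 0.7) = 1
(p2 \/ p1) = max(0.1, 0.7) = 0.7
~(p2 \/ p1): Łukasiewicz ¬ gives 1 − 0.7 = 0.3
(p2 /\ p3) = min(0.1, 0.3) = 0.1
(p3 -> (p2 /\ p3)): min(1, 1 − 0.3 + 0.1) = 0.8
~p1: Łukasiewicz ¬ gives 1 − 0.7 = 0.3
(p1 \/ ~p1) = max(0.7, 0.3) = 0.7
~(p1 \/ ~p1): Łukasiewicz ¬ gives 1 − 0.7 = 0.3
((p3 -> (p2 /\ p3)) -> ~(p1 \/ ~p1)): min(1, 1 − 0.8 + 0.3) = 0.5
(~(p2 \/ p1) \/ ((p3 -> (p2 /\ p3)) -> ~(p1 \/ ~p1))) = max(0.3, 0.5) = 0.5
((p1 -> p1) -> (~(p2 \/ p1) \/ ((p3 -> (p2 /\ p3)) -> ~(p1 \/ ~p1)))): min(1, 1 − 1 + 0.5) = 0.5
((p1 \/ p1) \/ ((p1 -> p1) -> (~(p2 \/ p1) \/ ((p3 -> (p2 /\ p3)) -> ~(p1 \/ ~p1))))) = max(0.7, 0.5) = 0.7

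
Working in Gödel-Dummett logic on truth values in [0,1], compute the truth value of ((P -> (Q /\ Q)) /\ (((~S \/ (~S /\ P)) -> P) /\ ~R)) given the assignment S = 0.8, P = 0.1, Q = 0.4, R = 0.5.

0.00

(Q /\ Q) = min(0.4, 0.4) = 0.4
(P -> (Q /\ Q)): 0.1 ≤ 0.4, so result = 1
~S: Gödel ¬ of 0.8 = 0 (operand ≠ 0)
~S: Gödel ¬ of 0.8 = 0 (operand ≠ 0)
(~S /\ P) = min(0, 0.1) = 0
(~S \/ (~S /\ P)) = max(0, 0) = 0
((~S \/ (~S /\ P)) -> P): 0 ≤ 0.1, so result = 1
~R: Gödel ¬ of 0.5 = 0 (operand ≠ 0)
(((~S \/ (~S /\ P)) -> P) /\ ~R) = min(1, 0) = 0
((P -> (Q /\ Q)) /\ (((~S \/ (~S /\ P)) -> P) /\ ~R)) = min(1, 0) = 0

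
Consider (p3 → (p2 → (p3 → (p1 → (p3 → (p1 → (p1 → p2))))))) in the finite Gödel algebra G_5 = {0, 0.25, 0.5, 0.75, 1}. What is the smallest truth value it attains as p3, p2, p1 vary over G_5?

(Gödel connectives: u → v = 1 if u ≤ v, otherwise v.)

Every assignment gives 1. For instance at p3 = 0, p2 = 0, p1 = 0:
  (p1 → p2): 0 ≤ 0, so result = 1
  (p1 → (p1 → p2)): 0 ≤ 1, so result = 1
  (p3 → (p1 → (p1 → p2))): 0 ≤ 1, so result = 1
  (p1 → (p3 → (p1 → (p1 → p2)))): 0 ≤ 1, so result = 1
  (p3 → (p1 → (p3 → (p1 → (p1 → p2))))): 0 ≤ 1, so result = 1
  (p2 → (p3 → (p1 → (p3 → (p1 → (p1 → p2)))))): 0 ≤ 1, so result = 1
  (p3 → (p2 → (p3 → (p1 → (p3 → (p1 → (p1 → p2))))))): 0 ≤ 1, so result = 1
All 125 assignments give value 1 — the formula is a G_5-tautology.

1.00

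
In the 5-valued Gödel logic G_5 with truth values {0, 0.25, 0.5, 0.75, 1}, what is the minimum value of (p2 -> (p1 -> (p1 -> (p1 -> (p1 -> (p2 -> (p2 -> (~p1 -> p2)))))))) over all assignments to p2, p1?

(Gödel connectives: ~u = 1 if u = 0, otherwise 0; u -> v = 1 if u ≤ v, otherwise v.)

1.00

Every assignment gives 1. For instance at p2 = 0, p1 = 0:
  ~p1: Gödel ¬ of 0 = 1 (operand is 0)
  (~p1 -> p2): 1 > 0, so result = 0
  (p2 -> (~p1 -> p2)): 0 ≤ 0, so result = 1
  (p2 -> (p2 -> (~p1 -> p2))): 0 ≤ 1, so result = 1
  (p1 -> (p2 -> (p2 -> (~p1 -> p2)))): 0 ≤ 1, so result = 1
  (p1 -> (p1 -> (p2 -> (p2 -> (~p1 -> p2))))): 0 ≤ 1, so result = 1
  (p1 -> (p1 -> (p1 -> (p2 -> (p2 -> (~p1 -> p2)))))): 0 ≤ 1, so result = 1
  (p1 -> (p1 -> (p1 -> (p1 -> (p2 -> (p2 -> (~p1 -> p2))))))): 0 ≤ 1, so result = 1
  (p2 -> (p1 -> (p1 -> (p1 -> (p1 -> (p2 -> (p2 -> (~p1 -> p2)))))))): 0 ≤ 1, so result = 1
All 25 assignments give value 1 — the formula is a G_5-tautology.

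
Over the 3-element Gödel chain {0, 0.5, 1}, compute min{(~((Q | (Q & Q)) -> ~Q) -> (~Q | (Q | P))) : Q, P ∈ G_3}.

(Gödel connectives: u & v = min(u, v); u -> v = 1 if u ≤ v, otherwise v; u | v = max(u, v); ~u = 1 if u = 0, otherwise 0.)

The minimum is attained at Q = 0.5, P = 0:
  (Q & Q) = min(0.5, 0.5) = 0.5
  (Q | (Q & Q)) = max(0.5, 0.5) = 0.5
  ~Q: Gödel ¬ of 0.5 = 0 (operand ≠ 0)
  ((Q | (Q & Q)) -> ~Q): 0.5 > 0, so result = 0
  ~((Q | (Q & Q)) -> ~Q): Gödel ¬ of 0 = 1 (operand is 0)
  ~Q: Gödel ¬ of 0.5 = 0 (operand ≠ 0)
  (Q | P) = max(0.5, 0) = 0.5
  (~Q | (Q | P)) = max(0, 0.5) = 0.5
  (~((Q | (Q & Q)) -> ~Q) -> (~Q | (Q | P))): 1 > 0.5, so result = 0.5
Checking all 9 assignments confirms none give a value below 0.50.

0.50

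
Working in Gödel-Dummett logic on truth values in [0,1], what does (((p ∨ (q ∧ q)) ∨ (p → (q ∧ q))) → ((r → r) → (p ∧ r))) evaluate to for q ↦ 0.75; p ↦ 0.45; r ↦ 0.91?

0.45

(q ∧ q) = min(0.75, 0.75) = 0.75
(p ∨ (q ∧ q)) = max(0.45, 0.75) = 0.75
(q ∧ q) = min(0.75, 0.75) = 0.75
(p → (q ∧ q)): 0.45 ≤ 0.75, so result = 1
((p ∨ (q ∧ q)) ∨ (p → (q ∧ q))) = max(0.75, 1) = 1
(r → r): 0.91 ≤ 0.91, so result = 1
(p ∧ r) = min(0.45, 0.91) = 0.45
((r → r) → (p ∧ r)): 1 > 0.45, so result = 0.45
(((p ∨ (q ∧ q)) ∨ (p → (q ∧ q))) → ((r → r) → (p ∧ r))): 1 > 0.45, so result = 0.45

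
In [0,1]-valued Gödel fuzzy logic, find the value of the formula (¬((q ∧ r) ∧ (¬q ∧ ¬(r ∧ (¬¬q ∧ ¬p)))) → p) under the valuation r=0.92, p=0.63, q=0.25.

0.63

(q ∧ r) = min(0.25, 0.92) = 0.25
¬q: Gödel ¬ of 0.25 = 0 (operand ≠ 0)
¬q: Gödel ¬ of 0.25 = 0 (operand ≠ 0)
¬¬q: Gödel ¬ of 0 = 1 (operand is 0)
¬p: Gödel ¬ of 0.63 = 0 (operand ≠ 0)
(¬¬q ∧ ¬p) = min(1, 0) = 0
(r ∧ (¬¬q ∧ ¬p)) = min(0.92, 0) = 0
¬(r ∧ (¬¬q ∧ ¬p)): Gödel ¬ of 0 = 1 (operand is 0)
(¬q ∧ ¬(r ∧ (¬¬q ∧ ¬p))) = min(0, 1) = 0
((q ∧ r) ∧ (¬q ∧ ¬(r ∧ (¬¬q ∧ ¬p)))) = min(0.25, 0) = 0
¬((q ∧ r) ∧ (¬q ∧ ¬(r ∧ (¬¬q ∧ ¬p)))): Gödel ¬ of 0 = 1 (operand is 0)
(¬((q ∧ r) ∧ (¬q ∧ ¬(r ∧ (¬¬q ∧ ¬p)))) → p): 1 > 0.63, so result = 0.63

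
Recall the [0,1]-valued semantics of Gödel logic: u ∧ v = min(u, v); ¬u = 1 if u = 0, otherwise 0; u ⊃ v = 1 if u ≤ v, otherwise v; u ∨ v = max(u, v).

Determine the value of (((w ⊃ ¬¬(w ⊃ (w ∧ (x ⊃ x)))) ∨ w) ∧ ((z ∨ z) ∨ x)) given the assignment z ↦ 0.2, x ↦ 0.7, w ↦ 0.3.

0.70

(x ⊃ x): 0.7 ≤ 0.7, so result = 1
(w ∧ (x ⊃ x)) = min(0.3, 1) = 0.3
(w ⊃ (w ∧ (x ⊃ x))): 0.3 ≤ 0.3, so result = 1
¬(w ⊃ (w ∧ (x ⊃ x))): Gödel ¬ of 1 = 0 (operand ≠ 0)
¬¬(w ⊃ (w ∧ (x ⊃ x))): Gödel ¬ of 0 = 1 (operand is 0)
(w ⊃ ¬¬(w ⊃ (w ∧ (x ⊃ x)))): 0.3 ≤ 1, so result = 1
((w ⊃ ¬¬(w ⊃ (w ∧ (x ⊃ x)))) ∨ w) = max(1, 0.3) = 1
(z ∨ z) = max(0.2, 0.2) = 0.2
((z ∨ z) ∨ x) = max(0.2, 0.7) = 0.7
(((w ⊃ ¬¬(w ⊃ (w ∧ (x ⊃ x)))) ∨ w) ∧ ((z ∨ z) ∨ x)) = min(1, 0.7) = 0.7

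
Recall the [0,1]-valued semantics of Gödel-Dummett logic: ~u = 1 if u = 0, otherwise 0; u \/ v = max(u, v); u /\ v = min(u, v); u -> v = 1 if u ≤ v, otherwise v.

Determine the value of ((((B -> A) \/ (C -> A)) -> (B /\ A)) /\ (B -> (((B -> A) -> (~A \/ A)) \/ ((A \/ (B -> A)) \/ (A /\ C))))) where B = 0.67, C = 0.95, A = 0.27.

1.00

(B -> A): 0.67 > 0.27, so result = 0.27
(C -> A): 0.95 > 0.27, so result = 0.27
((B -> A) \/ (C -> A)) = max(0.27, 0.27) = 0.27
(B /\ A) = min(0.67, 0.27) = 0.27
(((B -> A) \/ (C -> A)) -> (B /\ A)): 0.27 ≤ 0.27, so result = 1
(B -> A): 0.67 > 0.27, so result = 0.27
~A: Gödel ¬ of 0.27 = 0 (operand ≠ 0)
(~A \/ A) = max(0, 0.27) = 0.27
((B -> A) -> (~A \/ A)): 0.27 ≤ 0.27, so result = 1
(B -> A): 0.67 > 0.27, so result = 0.27
(A \/ (B -> A)) = max(0.27, 0.27) = 0.27
(A /\ C) = min(0.27, 0.95) = 0.27
((A \/ (B -> A)) \/ (A /\ C)) = max(0.27, 0.27) = 0.27
(((B -> A) -> (~A \/ A)) \/ ((A \/ (B -> A)) \/ (A /\ C))) = max(1, 0.27) = 1
(B -> (((B -> A) -> (~A \/ A)) \/ ((A \/ (B -> A)) \/ (A /\ C)))): 0.67 ≤ 1, so result = 1
((((B -> A) \/ (C -> A)) -> (B /\ A)) /\ (B -> (((B -> A) -> (~A \/ A)) \/ ((A \/ (B -> A)) \/ (A /\ C))))) = min(1, 1) = 1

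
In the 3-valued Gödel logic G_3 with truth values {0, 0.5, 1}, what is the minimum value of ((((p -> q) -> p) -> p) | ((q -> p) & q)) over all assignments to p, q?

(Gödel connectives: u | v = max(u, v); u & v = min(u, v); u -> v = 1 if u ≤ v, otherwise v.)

0.50

The minimum is attained at p = 0.5, q = 0:
  (p -> q): 0.5 > 0, so result = 0
  ((p -> q) -> p): 0 ≤ 0.5, so result = 1
  (((p -> q) -> p) -> p): 1 > 0.5, so result = 0.5
  (q -> p): 0 ≤ 0.5, so result = 1
  ((q -> p) & q) = min(1, 0) = 0
  ((((p -> q) -> p) -> p) | ((q -> p) & q)) = max(0.5, 0) = 0.5
Checking all 9 assignments confirms none give a value below 0.50.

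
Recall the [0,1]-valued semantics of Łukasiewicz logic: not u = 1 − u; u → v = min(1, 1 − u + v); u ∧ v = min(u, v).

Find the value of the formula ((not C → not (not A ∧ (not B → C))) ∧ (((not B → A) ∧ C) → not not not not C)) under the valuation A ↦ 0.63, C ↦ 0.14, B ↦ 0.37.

not C: Łukasiewicz ¬ gives 1 − 0.14 = 0.86
not A: Łukasiewicz ¬ gives 1 − 0.63 = 0.37
not B: Łukasiewicz ¬ gives 1 − 0.37 = 0.63
(not B → C): min(1, 1 − 0.63 + 0.14) = 0.51
(not A ∧ (not B → C)) = min(0.37, 0.51) = 0.37
not (not A ∧ (not B → C)): Łukasiewicz ¬ gives 1 − 0.37 = 0.63
(not C → not (not A ∧ (not B → C))): min(1, 1 − 0.86 + 0.63) = 0.77
not B: Łukasiewicz ¬ gives 1 − 0.37 = 0.63
(not B → A): min(1, 1 − 0.63 + 0.63) = 1
((not B → A) ∧ C) = min(1, 0.14) = 0.14
not C: Łukasiewicz ¬ gives 1 − 0.14 = 0.86
not not C: Łukasiewicz ¬ gives 1 − 0.86 = 0.14
not not not C: Łukasiewicz ¬ gives 1 − 0.14 = 0.86
not not not not C: Łukasiewicz ¬ gives 1 − 0.86 = 0.14
(((not B → A) ∧ C) → not not not not C): min(1, 1 − 0.14 + 0.14) = 1
((not C → not (not A ∧ (not B → C))) ∧ (((not B → A) ∧ C) → not not not not C)) = min(0.77, 1) = 0.77

0.77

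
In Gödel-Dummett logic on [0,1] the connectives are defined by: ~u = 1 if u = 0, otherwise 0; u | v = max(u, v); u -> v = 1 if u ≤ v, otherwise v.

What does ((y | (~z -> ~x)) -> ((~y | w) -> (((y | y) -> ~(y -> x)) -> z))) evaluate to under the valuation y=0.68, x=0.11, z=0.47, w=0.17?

1.00

~z: Gödel ¬ of 0.47 = 0 (operand ≠ 0)
~x: Gödel ¬ of 0.11 = 0 (operand ≠ 0)
(~z -> ~x): 0 ≤ 0, so result = 1
(y | (~z -> ~x)) = max(0.68, 1) = 1
~y: Gödel ¬ of 0.68 = 0 (operand ≠ 0)
(~y | w) = max(0, 0.17) = 0.17
(y | y) = max(0.68, 0.68) = 0.68
(y -> x): 0.68 > 0.11, so result = 0.11
~(y -> x): Gödel ¬ of 0.11 = 0 (operand ≠ 0)
((y | y) -> ~(y -> x)): 0.68 > 0, so result = 0
(((y | y) -> ~(y -> x)) -> z): 0 ≤ 0.47, so result = 1
((~y | w) -> (((y | y) -> ~(y -> x)) -> z)): 0.17 ≤ 1, so result = 1
((y | (~z -> ~x)) -> ((~y | w) -> (((y | y) -> ~(y -> x)) -> z))): 1 ≤ 1, so result = 1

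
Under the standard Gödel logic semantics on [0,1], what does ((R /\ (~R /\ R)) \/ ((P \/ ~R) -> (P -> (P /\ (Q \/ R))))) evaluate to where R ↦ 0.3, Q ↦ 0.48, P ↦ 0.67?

~R: Gödel ¬ of 0.3 = 0 (operand ≠ 0)
(~R /\ R) = min(0, 0.3) = 0
(R /\ (~R /\ R)) = min(0.3, 0) = 0
~R: Gödel ¬ of 0.3 = 0 (operand ≠ 0)
(P \/ ~R) = max(0.67, 0) = 0.67
(Q \/ R) = max(0.48, 0.3) = 0.48
(P /\ (Q \/ R)) = min(0.67, 0.48) = 0.48
(P -> (P /\ (Q \/ R))): 0.67 > 0.48, so result = 0.48
((P \/ ~R) -> (P -> (P /\ (Q \/ R)))): 0.67 > 0.48, so result = 0.48
((R /\ (~R /\ R)) \/ ((P \/ ~R) -> (P -> (P /\ (Q \/ R))))) = max(0, 0.48) = 0.48

0.48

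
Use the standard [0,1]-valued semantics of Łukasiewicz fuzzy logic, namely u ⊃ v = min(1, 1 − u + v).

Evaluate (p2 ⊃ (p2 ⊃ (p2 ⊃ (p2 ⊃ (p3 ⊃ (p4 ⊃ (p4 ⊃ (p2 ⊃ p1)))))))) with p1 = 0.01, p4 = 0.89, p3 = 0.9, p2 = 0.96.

(p2 ⊃ p1): min(1, 1 − 0.96 + 0.01) = 0.05
(p4 ⊃ (p2 ⊃ p1)): min(1, 1 − 0.89 + 0.05) = 0.16
(p4 ⊃ (p4 ⊃ (p2 ⊃ p1))): min(1, 1 − 0.89 + 0.16) = 0.27
(p3 ⊃ (p4 ⊃ (p4 ⊃ (p2 ⊃ p1)))): min(1, 1 − 0.9 + 0.27) = 0.37
(p2 ⊃ (p3 ⊃ (p4 ⊃ (p4 ⊃ (p2 ⊃ p1))))): min(1, 1 − 0.96 + 0.37) = 0.41
(p2 ⊃ (p2 ⊃ (p3 ⊃ (p4 ⊃ (p4 ⊃ (p2 ⊃ p1)))))): min(1, 1 − 0.96 + 0.41) = 0.45
(p2 ⊃ (p2 ⊃ (p2 ⊃ (p3 ⊃ (p4 ⊃ (p4 ⊃ (p2 ⊃ p1))))))): min(1, 1 − 0.96 + 0.45) = 0.49
(p2 ⊃ (p2 ⊃ (p2 ⊃ (p2 ⊃ (p3 ⊃ (p4 ⊃ (p4 ⊃ (p2 ⊃ p1)))))))): min(1, 1 − 0.96 + 0.49) = 0.53

0.53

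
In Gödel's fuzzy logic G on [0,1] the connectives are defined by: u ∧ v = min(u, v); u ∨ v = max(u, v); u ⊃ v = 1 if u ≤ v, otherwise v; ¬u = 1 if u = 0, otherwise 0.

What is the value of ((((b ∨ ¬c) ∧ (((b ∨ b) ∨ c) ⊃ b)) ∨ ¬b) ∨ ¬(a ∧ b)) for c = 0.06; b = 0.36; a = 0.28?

¬c: Gödel ¬ of 0.06 = 0 (operand ≠ 0)
(b ∨ ¬c) = max(0.36, 0) = 0.36
(b ∨ b) = max(0.36, 0.36) = 0.36
((b ∨ b) ∨ c) = max(0.36, 0.06) = 0.36
(((b ∨ b) ∨ c) ⊃ b): 0.36 ≤ 0.36, so result = 1
((b ∨ ¬c) ∧ (((b ∨ b) ∨ c) ⊃ b)) = min(0.36, 1) = 0.36
¬b: Gödel ¬ of 0.36 = 0 (operand ≠ 0)
(((b ∨ ¬c) ∧ (((b ∨ b) ∨ c) ⊃ b)) ∨ ¬b) = max(0.36, 0) = 0.36
(a ∧ b) = min(0.28, 0.36) = 0.28
¬(a ∧ b): Gödel ¬ of 0.28 = 0 (operand ≠ 0)
((((b ∨ ¬c) ∧ (((b ∨ b) ∨ c) ⊃ b)) ∨ ¬b) ∨ ¬(a ∧ b)) = max(0.36, 0) = 0.36

0.36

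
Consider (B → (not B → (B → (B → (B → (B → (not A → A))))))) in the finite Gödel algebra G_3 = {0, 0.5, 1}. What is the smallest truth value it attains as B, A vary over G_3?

Every assignment gives 1. For instance at B = 0, A = 0:
  not B: Gödel ¬ of 0 = 1 (operand is 0)
  not A: Gödel ¬ of 0 = 1 (operand is 0)
  (not A → A): 1 > 0, so result = 0
  (B → (not A → A)): 0 ≤ 0, so result = 1
  (B → (B → (not A → A))): 0 ≤ 1, so result = 1
  (B → (B → (B → (not A → A)))): 0 ≤ 1, so result = 1
  (B → (B → (B → (B → (not A → A))))): 0 ≤ 1, so result = 1
  (not B → (B → (B → (B → (B → (not A → A)))))): 1 ≤ 1, so result = 1
  (B → (not B → (B → (B → (B → (B → (not A → A))))))): 0 ≤ 1, so result = 1
All 9 assignments give value 1 — the formula is a G_3-tautology.

1.00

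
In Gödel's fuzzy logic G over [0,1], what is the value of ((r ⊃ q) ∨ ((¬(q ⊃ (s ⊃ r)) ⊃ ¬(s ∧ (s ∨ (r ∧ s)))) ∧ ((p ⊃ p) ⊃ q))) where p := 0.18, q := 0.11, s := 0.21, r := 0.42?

0.11

(r ⊃ q): 0.42 > 0.11, so result = 0.11
(s ⊃ r): 0.21 ≤ 0.42, so result = 1
(q ⊃ (s ⊃ r)): 0.11 ≤ 1, so result = 1
¬(q ⊃ (s ⊃ r)): Gödel ¬ of 1 = 0 (operand ≠ 0)
(r ∧ s) = min(0.42, 0.21) = 0.21
(s ∨ (r ∧ s)) = max(0.21, 0.21) = 0.21
(s ∧ (s ∨ (r ∧ s))) = min(0.21, 0.21) = 0.21
¬(s ∧ (s ∨ (r ∧ s))): Gödel ¬ of 0.21 = 0 (operand ≠ 0)
(¬(q ⊃ (s ⊃ r)) ⊃ ¬(s ∧ (s ∨ (r ∧ s)))): 0 ≤ 0, so result = 1
(p ⊃ p): 0.18 ≤ 0.18, so result = 1
((p ⊃ p) ⊃ q): 1 > 0.11, so result = 0.11
((¬(q ⊃ (s ⊃ r)) ⊃ ¬(s ∧ (s ∨ (r ∧ s)))) ∧ ((p ⊃ p) ⊃ q)) = min(1, 0.11) = 0.11
((r ⊃ q) ∨ ((¬(q ⊃ (s ⊃ r)) ⊃ ¬(s ∧ (s ∨ (r ∧ s)))) ∧ ((p ⊃ p) ⊃ q))) = max(0.11, 0.11) = 0.11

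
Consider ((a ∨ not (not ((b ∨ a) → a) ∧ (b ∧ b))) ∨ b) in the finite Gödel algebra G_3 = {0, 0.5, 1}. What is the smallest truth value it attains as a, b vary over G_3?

0.50

The minimum is attained at a = 0, b = 0.5:
  (b ∨ a) = max(0.5, 0) = 0.5
  ((b ∨ a) → a): 0.5 > 0, so result = 0
  not ((b ∨ a) → a): Gödel ¬ of 0 = 1 (operand is 0)
  (b ∧ b) = min(0.5, 0.5) = 0.5
  (not ((b ∨ a) → a) ∧ (b ∧ b)) = min(1, 0.5) = 0.5
  not (not ((b ∨ a) → a) ∧ (b ∧ b)): Gödel ¬ of 0.5 = 0 (operand ≠ 0)
  (a ∨ not (not ((b ∨ a) → a) ∧ (b ∧ b))) = max(0, 0) = 0
  ((a ∨ not (not ((b ∨ a) → a) ∧ (b ∧ b))) ∨ b) = max(0, 0.5) = 0.5
Checking all 9 assignments confirms none give a value below 0.50.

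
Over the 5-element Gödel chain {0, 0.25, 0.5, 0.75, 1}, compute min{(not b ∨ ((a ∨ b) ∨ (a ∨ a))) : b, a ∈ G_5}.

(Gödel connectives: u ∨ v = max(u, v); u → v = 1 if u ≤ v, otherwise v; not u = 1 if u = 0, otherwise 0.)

0.25

The minimum is attained at b = 0.25, a = 0:
  not b: Gödel ¬ of 0.25 = 0 (operand ≠ 0)
  (a ∨ b) = max(0, 0.25) = 0.25
  (a ∨ a) = max(0, 0) = 0
  ((a ∨ b) ∨ (a ∨ a)) = max(0.25, 0) = 0.25
  (not b ∨ ((a ∨ b) ∨ (a ∨ a))) = max(0, 0.25) = 0.25
Checking all 25 assignments confirms none give a value below 0.25.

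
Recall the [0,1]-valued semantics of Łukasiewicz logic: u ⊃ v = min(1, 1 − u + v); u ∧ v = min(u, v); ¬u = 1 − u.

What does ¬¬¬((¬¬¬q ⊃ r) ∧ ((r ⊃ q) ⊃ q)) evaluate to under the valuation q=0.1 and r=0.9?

0.10

¬q: Łukasiewicz ¬ gives 1 − 0.1 = 0.9
¬¬q: Łukasiewicz ¬ gives 1 − 0.9 = 0.1
¬¬¬q: Łukasiewicz ¬ gives 1 − 0.1 = 0.9
(¬¬¬q ⊃ r): min(1, 1 − 0.9 + 0.9) = 1
(r ⊃ q): min(1, 1 − 0.9 + 0.1) = 0.2
((r ⊃ q) ⊃ q): min(1, 1 − 0.2 + 0.1) = 0.9
((¬¬¬q ⊃ r) ∧ ((r ⊃ q) ⊃ q)) = min(1, 0.9) = 0.9
¬((¬¬¬q ⊃ r) ∧ ((r ⊃ q) ⊃ q)): Łukasiewicz ¬ gives 1 − 0.9 = 0.1
¬¬((¬¬¬q ⊃ r) ∧ ((r ⊃ q) ⊃ q)): Łukasiewicz ¬ gives 1 − 0.1 = 0.9
¬¬¬((¬¬¬q ⊃ r) ∧ ((r ⊃ q) ⊃ q)): Łukasiewicz ¬ gives 1 − 0.9 = 0.1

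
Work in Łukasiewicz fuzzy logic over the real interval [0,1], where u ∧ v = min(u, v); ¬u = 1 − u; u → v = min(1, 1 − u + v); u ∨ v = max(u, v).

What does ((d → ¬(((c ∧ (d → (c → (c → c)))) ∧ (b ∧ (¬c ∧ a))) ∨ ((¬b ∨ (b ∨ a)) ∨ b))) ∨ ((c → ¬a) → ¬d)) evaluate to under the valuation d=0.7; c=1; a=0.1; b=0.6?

0.70

(c → c): min(1, 1 − 1 + 1) = 1
(c → (c → c)): min(1, 1 − 1 + 1) = 1
(d → (c → (c → c))): min(1, 1 − 0.7 + 1) = 1
(c ∧ (d → (c → (c → c)))) = min(1, 1) = 1
¬c: Łukasiewicz ¬ gives 1 − 1 = 0
(¬c ∧ a) = min(0, 0.1) = 0
(b ∧ (¬c ∧ a)) = min(0.6, 0) = 0
((c ∧ (d → (c → (c → c)))) ∧ (b ∧ (¬c ∧ a))) = min(1, 0) = 0
¬b: Łukasiewicz ¬ gives 1 − 0.6 = 0.4
(b ∨ a) = max(0.6, 0.1) = 0.6
(¬b ∨ (b ∨ a)) = max(0.4, 0.6) = 0.6
((¬b ∨ (b ∨ a)) ∨ b) = max(0.6, 0.6) = 0.6
(((c ∧ (d → (c → (c → c)))) ∧ (b ∧ (¬c ∧ a))) ∨ ((¬b ∨ (b ∨ a)) ∨ b)) = max(0, 0.6) = 0.6
¬(((c ∧ (d → (c → (c → c)))) ∧ (b ∧ (¬c ∧ a))) ∨ ((¬b ∨ (b ∨ a)) ∨ b)): Łukasiewicz ¬ gives 1 − 0.6 = 0.4
(d → ¬(((c ∧ (d → (c → (c → c)))) ∧ (b ∧ (¬c ∧ a))) ∨ ((¬b ∨ (b ∨ a)) ∨ b))): min(1, 1 − 0.7 + 0.4) = 0.7
¬a: Łukasiewicz ¬ gives 1 − 0.1 = 0.9
(c → ¬a): min(1, 1 − 1 + 0.9) = 0.9
¬d: Łukasiewicz ¬ gives 1 − 0.7 = 0.3
((c → ¬a) → ¬d): min(1, 1 − 0.9 + 0.3) = 0.4
((d → ¬(((c ∧ (d → (c → (c → c)))) ∧ (b ∧ (¬c ∧ a))) ∨ ((¬b ∨ (b ∨ a)) ∨ b))) ∨ ((c → ¬a) → ¬d)) = max(0.7, 0.4) = 0.7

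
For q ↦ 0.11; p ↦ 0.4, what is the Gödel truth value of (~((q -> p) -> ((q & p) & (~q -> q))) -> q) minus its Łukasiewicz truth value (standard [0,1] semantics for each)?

Gödel evaluation:
  (q -> p): 0.11 ≤ 0.4, so result = 1
  (q & p) = min(0.11, 0.4) = 0.11
  ~q: Gödel ¬ of 0.11 = 0 (operand ≠ 0)
  (~q -> q): 0 ≤ 0.11, so result = 1
  ((q & p) & (~q -> q)) = min(0.11, 1) = 0.11
  ((q -> p) -> ((q & p) & (~q -> q))): 1 > 0.11, so result = 0.11
  ~((q -> p) -> ((q & p) & (~q -> q))): Gödel ¬ of 0.11 = 0 (operand ≠ 0)
  (~((q -> p) -> ((q & p) & (~q -> q))) -> q): 0 ≤ 0.11, so result = 1
  Gödel value = 1
Łukasiewicz evaluation:
  (q -> p): min(1, 1 − 0.11 + 0.4) = 1
  (q & p) = min(0.11, 0.4) = 0.11
  ~q: Łukasiewicz ¬ gives 1 − 0.11 = 0.89
  (~q -> q): min(1, 1 − 0.89 + 0.11) = 0.22
  ((q & p) & (~q -> q)) = min(0.11, 0.22) = 0.11
  ((q -> p) -> ((q & p) & (~q -> q))): min(1, 1 − 1 + 0.11) = 0.11
  ~((q -> p) -> ((q & p) & (~q -> q))): Łukasiewicz ¬ gives 1 − 0.11 = 0.89
  (~((q -> p) -> ((q & p) & (~q -> q))) -> q): min(1, 1 − 0.89 + 0.11) = 0.22
  Łukasiewicz value = 0.22
Difference: 1 − 0.22 = 0.78

0.78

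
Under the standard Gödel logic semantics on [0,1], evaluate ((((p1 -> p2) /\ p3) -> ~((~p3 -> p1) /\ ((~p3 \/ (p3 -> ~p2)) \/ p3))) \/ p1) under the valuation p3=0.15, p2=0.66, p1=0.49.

0.49

(p1 -> p2): 0.49 ≤ 0.66, so result = 1
((p1 -> p2) /\ p3) = min(1, 0.15) = 0.15
~p3: Gödel ¬ of 0.15 = 0 (operand ≠ 0)
(~p3 -> p1): 0 ≤ 0.49, so result = 1
~p3: Gödel ¬ of 0.15 = 0 (operand ≠ 0)
~p2: Gödel ¬ of 0.66 = 0 (operand ≠ 0)
(p3 -> ~p2): 0.15 > 0, so result = 0
(~p3 \/ (p3 -> ~p2)) = max(0, 0) = 0
((~p3 \/ (p3 -> ~p2)) \/ p3) = max(0, 0.15) = 0.15
((~p3 -> p1) /\ ((~p3 \/ (p3 -> ~p2)) \/ p3)) = min(1, 0.15) = 0.15
~((~p3 -> p1) /\ ((~p3 \/ (p3 -> ~p2)) \/ p3)): Gödel ¬ of 0.15 = 0 (operand ≠ 0)
(((p1 -> p2) /\ p3) -> ~((~p3 -> p1) /\ ((~p3 \/ (p3 -> ~p2)) \/ p3))): 0.15 > 0, so result = 0
((((p1 -> p2) /\ p3) -> ~((~p3 -> p1) /\ ((~p3 \/ (p3 -> ~p2)) \/ p3))) \/ p1) = max(0, 0.49) = 0.49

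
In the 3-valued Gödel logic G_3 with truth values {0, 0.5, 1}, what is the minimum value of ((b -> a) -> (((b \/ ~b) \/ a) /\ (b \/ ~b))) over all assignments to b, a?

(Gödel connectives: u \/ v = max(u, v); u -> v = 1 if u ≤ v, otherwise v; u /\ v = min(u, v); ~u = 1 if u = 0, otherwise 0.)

The minimum is attained at b = 0.5, a = 0.5:
  (b -> a): 0.5 ≤ 0.5, so result = 1
  ~b: Gödel ¬ of 0.5 = 0 (operand ≠ 0)
  (b \/ ~b) = max(0.5, 0) = 0.5
  ((b \/ ~b) \/ a) = max(0.5, 0.5) = 0.5
  ~b: Gödel ¬ of 0.5 = 0 (operand ≠ 0)
  (b \/ ~b) = max(0.5, 0) = 0.5
  (((b \/ ~b) \/ a) /\ (b \/ ~b)) = min(0.5, 0.5) = 0.5
  ((b -> a) -> (((b \/ ~b) \/ a) /\ (b \/ ~b))): 1 > 0.5, so result = 0.5
Checking all 9 assignments confirms none give a value below 0.50.

0.50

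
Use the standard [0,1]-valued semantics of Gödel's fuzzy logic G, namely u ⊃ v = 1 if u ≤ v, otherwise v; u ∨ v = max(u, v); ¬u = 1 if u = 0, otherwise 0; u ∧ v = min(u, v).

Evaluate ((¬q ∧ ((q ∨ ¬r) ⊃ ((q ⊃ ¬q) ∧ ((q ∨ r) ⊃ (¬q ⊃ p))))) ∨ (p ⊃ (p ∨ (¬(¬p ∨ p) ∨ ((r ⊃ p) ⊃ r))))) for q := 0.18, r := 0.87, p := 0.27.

1.00

¬q: Gödel ¬ of 0.18 = 0 (operand ≠ 0)
¬r: Gödel ¬ of 0.87 = 0 (operand ≠ 0)
(q ∨ ¬r) = max(0.18, 0) = 0.18
¬q: Gödel ¬ of 0.18 = 0 (operand ≠ 0)
(q ⊃ ¬q): 0.18 > 0, so result = 0
(q ∨ r) = max(0.18, 0.87) = 0.87
¬q: Gödel ¬ of 0.18 = 0 (operand ≠ 0)
(¬q ⊃ p): 0 ≤ 0.27, so result = 1
((q ∨ r) ⊃ (¬q ⊃ p)): 0.87 ≤ 1, so result = 1
((q ⊃ ¬q) ∧ ((q ∨ r) ⊃ (¬q ⊃ p))) = min(0, 1) = 0
((q ∨ ¬r) ⊃ ((q ⊃ ¬q) ∧ ((q ∨ r) ⊃ (¬q ⊃ p)))): 0.18 > 0, so result = 0
(¬q ∧ ((q ∨ ¬r) ⊃ ((q ⊃ ¬q) ∧ ((q ∨ r) ⊃ (¬q ⊃ p))))) = min(0, 0) = 0
¬p: Gödel ¬ of 0.27 = 0 (operand ≠ 0)
(¬p ∨ p) = max(0, 0.27) = 0.27
¬(¬p ∨ p): Gödel ¬ of 0.27 = 0 (operand ≠ 0)
(r ⊃ p): 0.87 > 0.27, so result = 0.27
((r ⊃ p) ⊃ r): 0.27 ≤ 0.87, so result = 1
(¬(¬p ∨ p) ∨ ((r ⊃ p) ⊃ r)) = max(0, 1) = 1
(p ∨ (¬(¬p ∨ p) ∨ ((r ⊃ p) ⊃ r))) = max(0.27, 1) = 1
(p ⊃ (p ∨ (¬(¬p ∨ p) ∨ ((r ⊃ p) ⊃ r)))): 0.27 ≤ 1, so result = 1
((¬q ∧ ((q ∨ ¬r) ⊃ ((q ⊃ ¬q) ∧ ((q ∨ r) ⊃ (¬q ⊃ p))))) ∨ (p ⊃ (p ∨ (¬(¬p ∨ p) ∨ ((r ⊃ p) ⊃ r))))) = max(0, 1) = 1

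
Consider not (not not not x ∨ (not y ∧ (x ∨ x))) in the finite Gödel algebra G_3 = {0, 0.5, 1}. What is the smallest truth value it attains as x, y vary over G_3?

0.00

The minimum is attained at x = 0, y = 0:
  not x: Gödel ¬ of 0 = 1 (operand is 0)
  not not x: Gödel ¬ of 1 = 0 (operand ≠ 0)
  not not not x: Gödel ¬ of 0 = 1 (operand is 0)
  not y: Gödel ¬ of 0 = 1 (operand is 0)
  (x ∨ x) = max(0, 0) = 0
  (not y ∧ (x ∨ x)) = min(1, 0) = 0
  (not not not x ∨ (not y ∧ (x ∨ x))) = max(1, 0) = 1
  not (not not not x ∨ (not y ∧ (x ∨ x))): Gödel ¬ of 1 = 0 (operand ≠ 0)
Checking all 9 assignments confirms none give a value below 0.00.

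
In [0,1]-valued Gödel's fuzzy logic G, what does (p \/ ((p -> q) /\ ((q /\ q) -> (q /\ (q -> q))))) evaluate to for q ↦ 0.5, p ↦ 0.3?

1.00

(p -> q): 0.3 ≤ 0.5, so result = 1
(q /\ q) = min(0.5, 0.5) = 0.5
(q -> q): 0.5 ≤ 0.5, so result = 1
(q /\ (q -> q)) = min(0.5, 1) = 0.5
((q /\ q) -> (q /\ (q -> q))): 0.5 ≤ 0.5, so result = 1
((p -> q) /\ ((q /\ q) -> (q /\ (q -> q)))) = min(1, 1) = 1
(p \/ ((p -> q) /\ ((q /\ q) -> (q /\ (q -> q))))) = max(0.3, 1) = 1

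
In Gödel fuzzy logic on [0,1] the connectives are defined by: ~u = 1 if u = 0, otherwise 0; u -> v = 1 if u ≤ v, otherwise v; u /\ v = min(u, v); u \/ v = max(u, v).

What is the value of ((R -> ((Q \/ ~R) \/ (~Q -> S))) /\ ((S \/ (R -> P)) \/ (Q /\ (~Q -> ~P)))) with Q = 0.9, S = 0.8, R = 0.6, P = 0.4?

0.90

~R: Gödel ¬ of 0.6 = 0 (operand ≠ 0)
(Q \/ ~R) = max(0.9, 0) = 0.9
~Q: Gödel ¬ of 0.9 = 0 (operand ≠ 0)
(~Q -> S): 0 ≤ 0.8, so result = 1
((Q \/ ~R) \/ (~Q -> S)) = max(0.9, 1) = 1
(R -> ((Q \/ ~R) \/ (~Q -> S))): 0.6 ≤ 1, so result = 1
(R -> P): 0.6 > 0.4, so result = 0.4
(S \/ (R -> P)) = max(0.8, 0.4) = 0.8
~Q: Gödel ¬ of 0.9 = 0 (operand ≠ 0)
~P: Gödel ¬ of 0.4 = 0 (operand ≠ 0)
(~Q -> ~P): 0 ≤ 0, so result = 1
(Q /\ (~Q -> ~P)) = min(0.9, 1) = 0.9
((S \/ (R -> P)) \/ (Q /\ (~Q -> ~P))) = max(0.8, 0.9) = 0.9
((R -> ((Q \/ ~R) \/ (~Q -> S))) /\ ((S \/ (R -> P)) \/ (Q /\ (~Q -> ~P)))) = min(1, 0.9) = 0.9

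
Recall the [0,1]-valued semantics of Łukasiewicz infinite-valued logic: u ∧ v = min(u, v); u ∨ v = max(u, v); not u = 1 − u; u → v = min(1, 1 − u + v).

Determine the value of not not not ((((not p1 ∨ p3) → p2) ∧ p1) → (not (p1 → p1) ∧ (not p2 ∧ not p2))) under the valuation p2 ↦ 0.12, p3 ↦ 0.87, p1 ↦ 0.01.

not p1: Łukasiewicz ¬ gives 1 − 0.01 = 0.99
(not p1 ∨ p3) = max(0.99, 0.87) = 0.99
((not p1 ∨ p3) → p2): min(1, 1 − 0.99 + 0.12) = 0.13
(((not p1 ∨ p3) → p2) ∧ p1) = min(0.13, 0.01) = 0.01
(p1 → p1): min(1, 1 − 0.01 + 0.01) = 1
not (p1 → p1): Łukasiewicz ¬ gives 1 − 1 = 0
not p2: Łukasiewicz ¬ gives 1 − 0.12 = 0.88
not p2: Łukasiewicz ¬ gives 1 − 0.12 = 0.88
(not p2 ∧ not p2) = min(0.88, 0.88) = 0.88
(not (p1 → p1) ∧ (not p2 ∧ not p2)) = min(0, 0.88) = 0
((((not p1 ∨ p3) → p2) ∧ p1) → (not (p1 → p1) ∧ (not p2 ∧ not p2))): min(1, 1 − 0.01 + 0) = 0.99
not ((((not p1 ∨ p3) → p2) ∧ p1) → (not (p1 → p1) ∧ (not p2 ∧ not p2))): Łukasiewicz ¬ gives 1 − 0.99 = 0.01
not not ((((not p1 ∨ p3) → p2) ∧ p1) → (not (p1 → p1) ∧ (not p2 ∧ not p2))): Łukasiewicz ¬ gives 1 − 0.01 = 0.99
not not not ((((not p1 ∨ p3) → p2) ∧ p1) → (not (p1 → p1) ∧ (not p2 ∧ not p2))): Łukasiewicz ¬ gives 1 − 0.99 = 0.01

0.01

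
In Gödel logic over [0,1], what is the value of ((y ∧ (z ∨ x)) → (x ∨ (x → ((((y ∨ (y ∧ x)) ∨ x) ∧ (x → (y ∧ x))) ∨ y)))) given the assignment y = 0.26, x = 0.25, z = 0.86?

(z ∨ x) = max(0.86, 0.25) = 0.86
(y ∧ (z ∨ x)) = min(0.26, 0.86) = 0.26
(y ∧ x) = min(0.26, 0.25) = 0.25
(y ∨ (y ∧ x)) = max(0.26, 0.25) = 0.26
((y ∨ (y ∧ x)) ∨ x) = max(0.26, 0.25) = 0.26
(y ∧ x) = min(0.26, 0.25) = 0.25
(x → (y ∧ x)): 0.25 ≤ 0.25, so result = 1
(((y ∨ (y ∧ x)) ∨ x) ∧ (x → (y ∧ x))) = min(0.26, 1) = 0.26
((((y ∨ (y ∧ x)) ∨ x) ∧ (x → (y ∧ x))) ∨ y) = max(0.26, 0.26) = 0.26
(x → ((((y ∨ (y ∧ x)) ∨ x) ∧ (x → (y ∧ x))) ∨ y)): 0.25 ≤ 0.26, so result = 1
(x ∨ (x → ((((y ∨ (y ∧ x)) ∨ x) ∧ (x → (y ∧ x))) ∨ y))) = max(0.25, 1) = 1
((y ∧ (z ∨ x)) → (x ∨ (x → ((((y ∨ (y ∧ x)) ∨ x) ∧ (x → (y ∧ x))) ∨ y)))): 0.26 ≤ 1, so result = 1

1.00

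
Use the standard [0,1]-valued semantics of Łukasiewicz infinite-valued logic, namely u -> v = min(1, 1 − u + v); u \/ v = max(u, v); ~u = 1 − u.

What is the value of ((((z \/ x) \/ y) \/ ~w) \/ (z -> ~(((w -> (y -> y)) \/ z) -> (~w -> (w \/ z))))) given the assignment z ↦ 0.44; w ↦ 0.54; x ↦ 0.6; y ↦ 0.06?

0.60

(z \/ x) = max(0.44, 0.6) = 0.6
((z \/ x) \/ y) = max(0.6, 0.06) = 0.6
~w: Łukasiewicz ¬ gives 1 − 0.54 = 0.46
(((z \/ x) \/ y) \/ ~w) = max(0.6, 0.46) = 0.6
(y -> y): min(1, 1 − 0.06 + 0.06) = 1
(w -> (y -> y)): min(1, 1 − 0.54 + 1) = 1
((w -> (y -> y)) \/ z) = max(1, 0.44) = 1
~w: Łukasiewicz ¬ gives 1 − 0.54 = 0.46
(w \/ z) = max(0.54, 0.44) = 0.54
(~w -> (w \/ z)): min(1, 1 − 0.46 + 0.54) = 1
(((w -> (y -> y)) \/ z) -> (~w -> (w \/ z))): min(1, 1 − 1 + 1) = 1
~(((w -> (y -> y)) \/ z) -> (~w -> (w \/ z))): Łukasiewicz ¬ gives 1 − 1 = 0
(z -> ~(((w -> (y -> y)) \/ z) -> (~w -> (w \/ z)))): min(1, 1 − 0.44 + 0) = 0.56
((((z \/ x) \/ y) \/ ~w) \/ (z -> ~(((w -> (y -> y)) \/ z) -> (~w -> (w \/ z))))) = max(0.6, 0.56) = 0.6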